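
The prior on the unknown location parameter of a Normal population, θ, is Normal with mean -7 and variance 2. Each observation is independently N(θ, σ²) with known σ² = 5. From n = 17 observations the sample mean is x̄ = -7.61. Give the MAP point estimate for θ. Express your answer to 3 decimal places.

n = 17, x̄ = -7.61.
For a Normal prior and Normal likelihood with known variance, the posterior is Normal; its mode equals its mean, the precision-weighted average.
Prior precision 1/σ₀² = 1/2 = 0.5; data precision n/σ² = 17/5 = 3.4.
θ̂ = (0.5·(-7) + 3.4·(-7.61)) / (0.5 + 3.4) = (-29.374)/3.9 = -14687/1950 ≈ -7.532.

θ̂_MAP = -7.532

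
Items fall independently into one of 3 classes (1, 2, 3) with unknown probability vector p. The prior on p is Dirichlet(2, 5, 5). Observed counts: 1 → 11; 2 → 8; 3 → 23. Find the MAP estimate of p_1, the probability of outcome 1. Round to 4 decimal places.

The posterior is Dirichlet(αᵢ + nᵢ) = Dirichlet(13, 13, 28).
For a Dirichlet(a₁,…,a_K) with all aᵢ > 1, the mode has j-th component (aⱼ − 1)/(Σaᵢ − K).
Here Σaᵢ = 54 and K = 3, so p_1 = (13 − 1)/(54 − 3) = 12/51 ≈ 0.2353.

MAP estimate: 0.2353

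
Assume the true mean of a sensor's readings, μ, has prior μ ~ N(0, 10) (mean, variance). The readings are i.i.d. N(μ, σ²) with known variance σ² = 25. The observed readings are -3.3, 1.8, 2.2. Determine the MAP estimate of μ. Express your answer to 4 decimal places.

μ̂_MAP = 0.1273

n = 3; x̄ = ((-3.3) + 1.8 + 2.2)/3 = 0.7/3 = 7/30 ≈ 0.2333.
For a Normal prior and Normal likelihood with known variance, the posterior is Normal; its mode equals its mean, the precision-weighted average.
Prior precision 1/σ₀² = 1/10 = 0.1; data precision n/σ² = 3/25 = 0.12.
μ̂ = (0.1·0 + 0.12·(7/30)) / (0.1 + 0.12) = 0.028/0.22 = 7/55 ≈ 0.1273.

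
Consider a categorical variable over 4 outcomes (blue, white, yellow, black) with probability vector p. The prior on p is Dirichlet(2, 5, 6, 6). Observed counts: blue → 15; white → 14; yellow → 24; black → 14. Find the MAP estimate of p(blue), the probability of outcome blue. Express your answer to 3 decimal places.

The posterior is Dirichlet(αᵢ + nᵢ) = Dirichlet(17, 19, 30, 20).
For a Dirichlet(a₁,…,a_K) with all aᵢ > 1, the mode has j-th component (aⱼ − 1)/(Σaᵢ − K).
Here Σaᵢ = 86 and K = 4, so p(blue) = (17 − 1)/(86 − 4) = 16/82 ≈ 0.195.

MAP estimate of p(blue) = 0.195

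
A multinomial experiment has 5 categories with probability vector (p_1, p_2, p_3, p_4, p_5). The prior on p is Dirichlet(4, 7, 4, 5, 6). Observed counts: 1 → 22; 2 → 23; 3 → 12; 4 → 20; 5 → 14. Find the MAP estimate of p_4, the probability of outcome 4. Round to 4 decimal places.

MAP estimate: 0.2143

The posterior is Dirichlet(αᵢ + nᵢ) = Dirichlet(26, 30, 16, 25, 20).
For a Dirichlet(a₁,…,a_K) with all aᵢ > 1, the mode has j-th component (aⱼ − 1)/(Σaᵢ − K).
Here Σaᵢ = 117 and K = 5, so p_4 = (25 − 1)/(117 − 5) = 24/112 ≈ 0.2143.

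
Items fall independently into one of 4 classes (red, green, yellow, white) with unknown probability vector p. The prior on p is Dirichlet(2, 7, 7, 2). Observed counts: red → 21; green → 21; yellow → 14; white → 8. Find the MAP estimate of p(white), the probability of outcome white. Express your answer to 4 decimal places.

MAP estimate of p(white) = 0.1154

The posterior is Dirichlet(αᵢ + nᵢ) = Dirichlet(23, 28, 21, 10).
For a Dirichlet(a₁,…,a_K) with all aᵢ > 1, the mode has j-th component (aⱼ − 1)/(Σaᵢ − K).
Here Σaᵢ = 82 and K = 4, so p(white) = (10 − 1)/(82 − 4) = 9/78 ≈ 0.1154.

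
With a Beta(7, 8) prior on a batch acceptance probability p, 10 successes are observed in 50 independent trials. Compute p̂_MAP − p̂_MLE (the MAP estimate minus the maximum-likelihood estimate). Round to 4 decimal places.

MAP − MLE = 0.0540

Posterior is Beta(17, 48); MAP = (17−1)/(65−2) = 16/63 ≈ 0.25397.
MLE ignores the prior: p̂_MLE = k/n = 10/50 ≈ 0.20000.
Difference = 16/63 − 10/50 = 17/315 ≈ 0.0540.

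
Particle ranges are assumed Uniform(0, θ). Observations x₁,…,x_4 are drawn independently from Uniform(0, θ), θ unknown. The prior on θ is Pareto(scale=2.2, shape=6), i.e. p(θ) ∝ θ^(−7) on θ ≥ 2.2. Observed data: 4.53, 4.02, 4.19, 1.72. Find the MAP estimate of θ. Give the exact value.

θ̂_MAP = 4.53

The Uniform(0, θ) likelihood is θ^(−n) for θ ≥ max(xᵢ), zero otherwise. Here max(xᵢ) = 4.53.
Posterior ∝ θ^(−7) · θ^(−4) = θ^(−11) on θ ≥ max(2.2, 4.53) = 4.53.
This density is strictly decreasing in θ, so the posterior mode lies at the lower boundary of the support.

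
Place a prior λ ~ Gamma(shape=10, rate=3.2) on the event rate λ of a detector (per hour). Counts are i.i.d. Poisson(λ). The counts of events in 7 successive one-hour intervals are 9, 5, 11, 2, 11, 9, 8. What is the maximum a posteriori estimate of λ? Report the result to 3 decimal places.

Σxᵢ = 9+5+11+2+11+9+8 = 55, with n = 7.
Posterior ∝ λ^9e^(−3.2λ) · λ^55e^(−7λ) = λ^64e^(−10.2λ), i.e. Gamma(shape=65, rate=10.2).
The mode of a Gamma(a, b) with a ≥ 1 (shape–rate) is (a−1)/b = 64/10.2 ≈ 6.275.

λ̂_MAP = 6.275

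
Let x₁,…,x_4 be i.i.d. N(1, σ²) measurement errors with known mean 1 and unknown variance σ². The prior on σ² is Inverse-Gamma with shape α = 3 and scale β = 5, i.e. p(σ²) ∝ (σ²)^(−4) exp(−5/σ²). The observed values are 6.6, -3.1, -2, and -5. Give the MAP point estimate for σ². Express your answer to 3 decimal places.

σ̂²_MAP = 8.598

Sum of squared deviations about the known mean: SS = (6.6−1)² + (-3.1−1)² + (-2−1)² + (-5−1)² = 93.17.
The Normal likelihood contributes (σ²)^(−n/2) exp(−SS/(2σ²)), so the posterior is Inverse-Gamma(α + n/2, β + SS/2) = Inverse-Gamma(5, 51.585).
The mode of Inverse-Gamma(a, b) is b/(a+1) = 51.585/6 ≈ 8.598.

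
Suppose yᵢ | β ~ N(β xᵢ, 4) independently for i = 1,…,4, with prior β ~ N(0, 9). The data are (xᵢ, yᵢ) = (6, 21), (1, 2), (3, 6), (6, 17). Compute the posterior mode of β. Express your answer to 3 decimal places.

log p(β | y) = −Σ(yᵢ − βxᵢ)²/(2·4) − β²/(2·9) + const.
Setting the derivative to zero: Σxᵢ(yᵢ − βxᵢ)/4 − β/9 = 0, so β = Σxᵢyᵢ / (Σxᵢ² + σ²/τ²).
Σxᵢyᵢ = 6·21 + 1·2 + 3·6 + 6·17 = 248; Σxᵢ² = 82; σ²/τ² = 4/9.
β̂_MAP = 248 / (82 + 4/9) = 248/(742/9) = 1116/371 ≈ 3.008.

β̂_MAP = 3.008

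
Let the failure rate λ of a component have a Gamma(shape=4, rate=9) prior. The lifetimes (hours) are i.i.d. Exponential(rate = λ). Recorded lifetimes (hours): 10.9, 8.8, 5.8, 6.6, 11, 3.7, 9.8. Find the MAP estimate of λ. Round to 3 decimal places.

λ̂_MAP = 0.152

The Exponential(rate=λ) likelihood is ∝ λ^n e^(−λΣtᵢ). Here n = 7 and Σtᵢ = 10.9 + 8.8 + 5.8 + 6.6 + 11 + 3.7 + 9.8 = 56.6.
Posterior ∝ λ^3e^(−9λ) · λ^7e^(−56.6λ) = λ^10e^(−65.6λ), i.e. Gamma(11, 65.6).
Mode = (a−1)/b = 10/65.6 ≈ 0.152.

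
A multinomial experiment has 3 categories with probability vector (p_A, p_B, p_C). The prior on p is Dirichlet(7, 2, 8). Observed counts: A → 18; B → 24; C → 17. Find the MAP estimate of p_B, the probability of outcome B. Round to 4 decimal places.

MAP estimate of p_B = 0.3425

The posterior is Dirichlet(αᵢ + nᵢ) = Dirichlet(25, 26, 25).
For a Dirichlet(a₁,…,a_K) with all aᵢ > 1, the mode has j-th component (aⱼ − 1)/(Σaᵢ − K).
Here Σaᵢ = 76 and K = 3, so p_B = (26 − 1)/(76 − 3) = 25/73 ≈ 0.3425.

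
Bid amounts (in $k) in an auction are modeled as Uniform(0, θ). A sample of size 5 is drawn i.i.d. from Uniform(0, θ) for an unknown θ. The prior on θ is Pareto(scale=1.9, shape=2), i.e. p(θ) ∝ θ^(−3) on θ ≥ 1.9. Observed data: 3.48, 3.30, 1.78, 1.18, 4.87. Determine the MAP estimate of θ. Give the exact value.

θ̂_MAP = 4.87

The Uniform(0, θ) likelihood is θ^(−n) for θ ≥ max(xᵢ), zero otherwise. Here max(xᵢ) = 4.87.
Posterior ∝ θ^(−3) · θ^(−5) = θ^(−8) on θ ≥ max(1.9, 4.87) = 4.87.
This density is strictly decreasing in θ, so the posterior mode lies at the lower boundary of the support.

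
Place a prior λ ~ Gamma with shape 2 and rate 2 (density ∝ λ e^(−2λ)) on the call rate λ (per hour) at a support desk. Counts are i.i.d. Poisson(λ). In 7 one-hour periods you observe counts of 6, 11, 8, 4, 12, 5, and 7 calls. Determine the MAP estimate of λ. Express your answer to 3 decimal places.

λ̂_MAP = 6.000

Σxᵢ = 6+11+8+4+12+5+7 = 53, with n = 7.
Posterior ∝ λe^(−2λ) · λ^53e^(−7λ) = λ^54e^(−9λ), i.e. Gamma(shape=55, rate=9).
The mode of a Gamma(a, b) with a ≥ 1 (shape–rate) is (a−1)/b = 54/9 ≈ 6.000.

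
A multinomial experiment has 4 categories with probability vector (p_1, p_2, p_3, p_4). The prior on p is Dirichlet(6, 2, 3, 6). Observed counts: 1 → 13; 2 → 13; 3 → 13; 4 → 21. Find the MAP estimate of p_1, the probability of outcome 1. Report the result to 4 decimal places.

The posterior is Dirichlet(αᵢ + nᵢ) = Dirichlet(19, 15, 16, 27).
For a Dirichlet(a₁,…,a_K) with all aᵢ > 1, the mode has j-th component (aⱼ − 1)/(Σaᵢ − K).
Here Σaᵢ = 77 and K = 4, so p_1 = (19 − 1)/(77 − 4) = 18/73 ≈ 0.2466.

MAP estimate: 0.2466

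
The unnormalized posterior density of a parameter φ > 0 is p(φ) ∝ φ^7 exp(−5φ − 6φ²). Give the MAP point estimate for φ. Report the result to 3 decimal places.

φ̂_MAP = 0.583

ℓ'(φ) = 7/φ − 5 − 12φ. Setting this to zero and multiplying by φ: 12φ² + 5φ − 7 = 0.
φ = (−5 + √(5² + 4·12·7)) / (2·12) = (−5 + √361) / 24 = (−5 + 19)/24 = 7/12.
ℓ''(φ) = −7/φ² − 12 < 0, confirming a maximum.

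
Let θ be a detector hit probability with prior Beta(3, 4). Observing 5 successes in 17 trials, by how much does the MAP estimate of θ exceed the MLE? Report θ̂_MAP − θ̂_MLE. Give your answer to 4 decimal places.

MAP − MLE = 0.0241

Posterior is Beta(8, 16); MAP = (8−1)/(24−2) = 7/22 ≈ 0.31818.
MLE ignores the prior: θ̂_MLE = k/n = 5/17 ≈ 0.29412.
Difference = 7/22 − 5/17 = 9/374 ≈ 0.0241.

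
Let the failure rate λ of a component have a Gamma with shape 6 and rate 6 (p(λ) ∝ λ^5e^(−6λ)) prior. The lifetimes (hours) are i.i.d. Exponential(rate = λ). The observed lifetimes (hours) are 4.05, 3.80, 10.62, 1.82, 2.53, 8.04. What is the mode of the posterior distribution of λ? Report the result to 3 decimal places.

The Exponential(rate=λ) likelihood is ∝ λ^n e^(−λΣtᵢ). Here n = 6 and Σtᵢ = 4.05 + 3.80 + 10.62 + 1.82 + 2.53 + 8.04 = 30.86.
Posterior ∝ λ^5e^(−6λ) · λ^6e^(−30.86λ) = λ^11e^(−36.86λ), i.e. Gamma(12, 36.86).
Mode = (a−1)/b = 11/36.86 ≈ 0.298.

λ̂_MAP = 0.298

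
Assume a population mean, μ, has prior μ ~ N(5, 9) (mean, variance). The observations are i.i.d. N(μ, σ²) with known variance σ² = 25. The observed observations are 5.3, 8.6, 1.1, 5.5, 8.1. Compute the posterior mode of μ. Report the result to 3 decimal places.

μ̂_MAP = 5.463

n = 5; x̄ = (5.3 + 8.6 + 1.1 + 5.5 + 8.1)/5 = 28.6/5 = 5.72.
For a Normal prior and Normal likelihood with known variance, the posterior is Normal; its mode equals its mean, the precision-weighted average.
Prior precision 1/σ₀² = 1/9; data precision n/σ² = 5/25 = 0.2.
μ̂ = ((1/9)·5 + 0.2·5.72) / (1/9 + 0.2) = (1912/1125)/(14/45) = 956/175 ≈ 5.463.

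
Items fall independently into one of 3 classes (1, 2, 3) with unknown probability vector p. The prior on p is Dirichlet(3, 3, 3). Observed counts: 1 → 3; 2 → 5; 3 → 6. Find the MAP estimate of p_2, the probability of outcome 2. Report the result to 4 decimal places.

The posterior is Dirichlet(αᵢ + nᵢ) = Dirichlet(6, 8, 9).
For a Dirichlet(a₁,…,a_K) with all aᵢ > 1, the mode has j-th component (aⱼ − 1)/(Σaᵢ − K).
Here Σaᵢ = 23 and K = 3, so p_2 = (8 − 1)/(23 − 3) = 7/20 ≈ 0.3500.

MAP estimate: 0.3500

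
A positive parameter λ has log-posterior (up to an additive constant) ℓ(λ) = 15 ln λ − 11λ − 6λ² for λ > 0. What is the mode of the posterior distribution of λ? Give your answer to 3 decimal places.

ℓ'(λ) = 15/λ − 11 − 12λ. Setting this to zero and multiplying by λ: 12λ² + 11λ − 15 = 0.
λ = (−11 + √(11² + 4·12·15)) / (2·12) = (−11 + √841) / 24 = (−11 + 29)/24 = 3/4.
ℓ''(λ) = −15/λ² − 12 < 0, confirming a maximum.

λ̂_MAP = 0.750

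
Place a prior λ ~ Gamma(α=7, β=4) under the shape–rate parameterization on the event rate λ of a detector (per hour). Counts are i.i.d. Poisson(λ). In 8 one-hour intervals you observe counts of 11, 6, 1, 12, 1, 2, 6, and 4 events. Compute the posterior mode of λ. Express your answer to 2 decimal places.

λ̂_MAP = 4.08

Σxᵢ = 11+6+1+12+1+2+6+4 = 43, with n = 8.
Posterior ∝ λ^6e^(−4λ) · λ^43e^(−8λ) = λ^49e^(−12λ), i.e. Gamma(shape=50, rate=12).
The mode of a Gamma(a, b) with a ≥ 1 (shape–rate) is (a−1)/b = 49/12 ≈ 4.08.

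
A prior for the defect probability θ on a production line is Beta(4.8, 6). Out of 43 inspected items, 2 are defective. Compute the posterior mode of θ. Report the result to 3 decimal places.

Prior: Beta(4.8, 6).
Data: 2 successes in 43 trials. The binomial likelihood contributes θ^2(1−θ)^41, so the posterior is Beta(4.8+2, 6+41) = Beta(6.8, 47).
For Beta(a, b) with a, b > 1 the mode is (a−1)/(a+b−2) = 5.8/51.8 ≈ 0.112.

θ̂_MAP = 0.112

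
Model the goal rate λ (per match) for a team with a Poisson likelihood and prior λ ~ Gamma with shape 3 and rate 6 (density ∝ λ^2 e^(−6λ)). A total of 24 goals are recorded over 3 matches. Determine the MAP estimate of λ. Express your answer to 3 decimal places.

λ̂_MAP = 2.889

Σxᵢ = 24, n = 3.
Posterior ∝ λ^2e^(−6λ) · λ^24e^(−3λ) = λ^26e^(−9λ), i.e. Gamma(shape=27, rate=9).
The mode of a Gamma(a, b) with a ≥ 1 (shape–rate) is (a−1)/b = 26/9 ≈ 2.889.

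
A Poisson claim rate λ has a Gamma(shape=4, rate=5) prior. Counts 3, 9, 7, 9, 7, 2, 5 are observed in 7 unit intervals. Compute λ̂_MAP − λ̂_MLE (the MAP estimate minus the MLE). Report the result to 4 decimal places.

MAP − MLE = -2.2500

Σxᵢ = 42. Posterior is Gamma(46, 12); MAP = (46−1)/12 = 45/12 ≈ 3.75000.
MLE = x̄ = 42/7 ≈ 6.00000.
Difference = 45/12 − 42/7 = -9/4 ≈ -2.2500.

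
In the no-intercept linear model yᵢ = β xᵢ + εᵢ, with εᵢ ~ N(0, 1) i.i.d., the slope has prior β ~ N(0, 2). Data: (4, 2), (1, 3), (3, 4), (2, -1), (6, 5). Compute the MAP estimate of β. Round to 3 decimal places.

β̂_MAP = 0.767

log p(β | y) = −Σ(yᵢ − βxᵢ)²/(2·1) − β²/(2·2) + const.
Setting the derivative to zero: Σxᵢ(yᵢ − βxᵢ)/1 − β/2 = 0, so β = Σxᵢyᵢ / (Σxᵢ² + σ²/τ²).
Σxᵢyᵢ = 4·2 + 1·3 + 3·4 + 2·(-1) + 6·5 = 51; Σxᵢ² = 66; σ²/τ² = 0.5.
β̂_MAP = 51 / (66 + 0.5) = 51/66.5 ≈ 0.767.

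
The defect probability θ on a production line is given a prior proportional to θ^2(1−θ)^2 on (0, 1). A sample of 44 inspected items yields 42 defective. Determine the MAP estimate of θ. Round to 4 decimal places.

The prior density ∝ θ^2(1−θ)^2 is the kernel of Beta(3, 3).
Data: 42 successes in 44 trials. The binomial likelihood contributes θ^42(1−θ)^2, so the posterior is Beta(3+42, 3+2) = Beta(45, 5).
For Beta(a, b) with a, b > 1 the mode is (a−1)/(a+b−2) = 44/48 ≈ 0.9167.

θ̂_MAP = 0.9167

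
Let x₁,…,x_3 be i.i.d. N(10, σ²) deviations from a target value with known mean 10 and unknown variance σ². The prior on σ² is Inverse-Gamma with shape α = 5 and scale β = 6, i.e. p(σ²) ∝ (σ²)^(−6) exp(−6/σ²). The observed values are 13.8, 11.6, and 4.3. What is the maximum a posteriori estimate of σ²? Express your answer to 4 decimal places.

σ̂²_MAP = 4.0993

Sum of squared deviations about the known mean: SS = (13.8−10)² + (11.6−10)² + (4.3−10)² = 49.49.
The Normal likelihood contributes (σ²)^(−n/2) exp(−SS/(2σ²)), so the posterior is Inverse-Gamma(α + n/2, β + SS/2) = Inverse-Gamma(6.5, 30.745).
The mode of Inverse-Gamma(a, b) is b/(a+1) = 30.745/7.5 ≈ 4.0993.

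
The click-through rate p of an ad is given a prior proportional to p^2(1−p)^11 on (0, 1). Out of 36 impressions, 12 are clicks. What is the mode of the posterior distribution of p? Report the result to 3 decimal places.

The prior density ∝ p^2(1−p)^11 is the kernel of Beta(3, 12).
Data: 12 successes in 36 trials. The binomial likelihood contributes p^12(1−p)^24, so the posterior is Beta(3+12, 12+24) = Beta(15, 36).
For Beta(a, b) with a, b > 1 the mode is (a−1)/(a+b−2) = 14/49 ≈ 0.286.

p̂_MAP = 0.286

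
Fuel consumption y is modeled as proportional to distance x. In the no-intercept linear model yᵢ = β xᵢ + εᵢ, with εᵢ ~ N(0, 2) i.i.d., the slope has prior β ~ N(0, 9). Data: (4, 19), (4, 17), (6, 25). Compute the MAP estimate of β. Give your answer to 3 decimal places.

β̂_MAP = 4.309

log p(β | y) = −Σ(yᵢ − βxᵢ)²/(2·2) − β²/(2·9) + const.
Setting the derivative to zero: Σxᵢ(yᵢ − βxᵢ)/2 − β/9 = 0, so β = Σxᵢyᵢ / (Σxᵢ² + σ²/τ²).
Σxᵢyᵢ = 4·19 + 4·17 + 6·25 = 294; Σxᵢ² = 68; σ²/τ² = 2/9.
β̂_MAP = 294 / (68 + 2/9) = 294/(614/9) = 1323/307 ≈ 4.309.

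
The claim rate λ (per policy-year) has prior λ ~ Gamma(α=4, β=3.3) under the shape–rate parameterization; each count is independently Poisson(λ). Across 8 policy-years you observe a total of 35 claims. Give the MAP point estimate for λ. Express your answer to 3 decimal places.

λ̂_MAP = 3.363

Σxᵢ = 35, n = 8.
Posterior ∝ λ^3e^(−3.3λ) · λ^35e^(−8λ) = λ^38e^(−11.3λ), i.e. Gamma(shape=39, rate=11.3).
The mode of a Gamma(a, b) with a ≥ 1 (shape–rate) is (a−1)/b = 38/11.3 ≈ 3.363.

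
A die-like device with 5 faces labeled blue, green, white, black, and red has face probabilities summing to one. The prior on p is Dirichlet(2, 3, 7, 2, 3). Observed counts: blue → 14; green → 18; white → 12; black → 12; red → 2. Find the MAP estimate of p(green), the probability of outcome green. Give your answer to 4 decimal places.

The posterior is Dirichlet(αᵢ + nᵢ) = Dirichlet(16, 21, 19, 14, 5).
For a Dirichlet(a₁,…,a_K) with all aᵢ > 1, the mode has j-th component (aⱼ − 1)/(Σaᵢ − K).
Here Σaᵢ = 75 and K = 5, so p(green) = (21 − 1)/(75 − 5) = 20/70 ≈ 0.2857.

MAP estimate of p(green) = 0.2857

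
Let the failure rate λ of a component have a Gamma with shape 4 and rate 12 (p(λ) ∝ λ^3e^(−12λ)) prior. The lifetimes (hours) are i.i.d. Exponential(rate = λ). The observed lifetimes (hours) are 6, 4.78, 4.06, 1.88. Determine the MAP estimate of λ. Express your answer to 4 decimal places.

The Exponential(rate=λ) likelihood is ∝ λ^n e^(−λΣtᵢ). Here n = 4 and Σtᵢ = 6 + 4.78 + 4.06 + 1.88 = 16.72.
Posterior ∝ λ^3e^(−12λ) · λ^4e^(−16.72λ) = λ^7e^(−28.72λ), i.e. Gamma(8, 28.72).
Mode = (a−1)/b = 7/28.72 ≈ 0.2437.

λ̂_MAP = 0.2437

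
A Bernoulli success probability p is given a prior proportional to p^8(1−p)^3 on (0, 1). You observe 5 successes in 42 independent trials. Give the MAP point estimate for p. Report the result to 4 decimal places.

The prior density ∝ p^8(1−p)^3 is the kernel of Beta(9, 4).
Data: 5 successes in 42 trials. The binomial likelihood contributes p^5(1−p)^37, so the posterior is Beta(9+5, 4+37) = Beta(14, 41).
For Beta(a, b) with a, b > 1 the mode is (a−1)/(a+b−2) = 13/53 ≈ 0.2453.

p̂_MAP = 0.2453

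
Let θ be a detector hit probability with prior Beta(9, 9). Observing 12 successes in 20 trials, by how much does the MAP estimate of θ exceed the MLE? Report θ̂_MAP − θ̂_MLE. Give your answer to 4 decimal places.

Posterior is Beta(21, 17); MAP = (21−1)/(38−2) = 20/36 ≈ 0.55556.
MLE ignores the prior: θ̂_MLE = k/n = 12/20 ≈ 0.60000.
Difference = 20/36 − 12/20 = -2/45 ≈ -0.0444.

MAP − MLE = -0.0444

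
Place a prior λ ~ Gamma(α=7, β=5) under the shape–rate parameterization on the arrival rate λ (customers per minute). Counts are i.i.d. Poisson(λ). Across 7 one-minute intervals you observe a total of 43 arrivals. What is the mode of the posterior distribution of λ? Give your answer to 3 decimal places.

λ̂_MAP = 4.083

Σxᵢ = 43, n = 7.
Posterior ∝ λ^6e^(−5λ) · λ^43e^(−7λ) = λ^49e^(−12λ), i.e. Gamma(shape=50, rate=12).
The mode of a Gamma(a, b) with a ≥ 1 (shape–rate) is (a−1)/b = 49/12 ≈ 4.083.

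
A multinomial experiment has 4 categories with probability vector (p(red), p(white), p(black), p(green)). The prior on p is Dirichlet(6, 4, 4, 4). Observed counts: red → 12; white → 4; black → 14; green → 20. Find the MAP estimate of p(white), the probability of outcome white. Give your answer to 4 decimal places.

The posterior is Dirichlet(αᵢ + nᵢ) = Dirichlet(18, 8, 18, 24).
For a Dirichlet(a₁,…,a_K) with all aᵢ > 1, the mode has j-th component (aⱼ − 1)/(Σaᵢ − K).
Here Σaᵢ = 68 and K = 4, so p(white) = (8 − 1)/(68 − 4) = 7/64 ≈ 0.1094.

MAP estimate of p(white) = 0.1094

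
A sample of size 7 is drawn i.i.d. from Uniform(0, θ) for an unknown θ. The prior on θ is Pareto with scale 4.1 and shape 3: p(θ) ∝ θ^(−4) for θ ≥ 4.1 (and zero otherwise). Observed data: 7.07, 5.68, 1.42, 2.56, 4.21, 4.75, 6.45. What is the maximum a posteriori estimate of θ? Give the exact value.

The Uniform(0, θ) likelihood is θ^(−n) for θ ≥ max(xᵢ), zero otherwise. Here max(xᵢ) = 7.07.
Posterior ∝ θ^(−4) · θ^(−7) = θ^(−11) on θ ≥ max(4.1, 7.07) = 7.07.
This density is strictly decreasing in θ, so the posterior mode lies at the lower boundary of the support.

θ̂_MAP = 7.07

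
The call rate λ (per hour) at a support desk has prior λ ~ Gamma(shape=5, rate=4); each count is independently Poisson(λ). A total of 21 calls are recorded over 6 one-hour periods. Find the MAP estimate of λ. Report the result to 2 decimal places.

Σxᵢ = 21, n = 6.
Posterior ∝ λ^4e^(−4λ) · λ^21e^(−6λ) = λ^25e^(−10λ), i.e. Gamma(shape=26, rate=10).
The mode of a Gamma(a, b) with a ≥ 1 (shape–rate) is (a−1)/b = 25/10 ≈ 2.50.

λ̂_MAP = 2.50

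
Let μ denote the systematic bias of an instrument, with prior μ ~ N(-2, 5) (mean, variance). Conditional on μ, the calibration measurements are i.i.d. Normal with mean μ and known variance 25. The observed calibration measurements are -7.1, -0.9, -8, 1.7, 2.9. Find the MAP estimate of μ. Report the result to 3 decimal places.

n = 5; x̄ = ((-7.1) + (-0.9) + (-8) + 1.7 + 2.9)/5 = -11.4/5 = -2.28.
For a Normal prior and Normal likelihood with known variance, the posterior is Normal; its mode equals its mean, the precision-weighted average.
Prior precision 1/σ₀² = 1/5 = 0.2; data precision n/σ² = 5/25 = 0.2.
μ̂ = (0.2·(-2) + 0.2·(-2.28)) / (0.2 + 0.2) = (-0.856)/0.4 = -2.140.

μ̂_MAP = -2.140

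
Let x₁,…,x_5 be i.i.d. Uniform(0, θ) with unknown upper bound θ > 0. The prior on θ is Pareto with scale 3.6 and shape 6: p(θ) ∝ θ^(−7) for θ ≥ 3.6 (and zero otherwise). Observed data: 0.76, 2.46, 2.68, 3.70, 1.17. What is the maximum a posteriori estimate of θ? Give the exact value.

θ̂_MAP = 3.70

The Uniform(0, θ) likelihood is θ^(−n) for θ ≥ max(xᵢ), zero otherwise. Here max(xᵢ) = 3.70.
Posterior ∝ θ^(−7) · θ^(−5) = θ^(−12) on θ ≥ max(3.6, 3.70) = 3.70.
This density is strictly decreasing in θ, so the posterior mode lies at the lower boundary of the support.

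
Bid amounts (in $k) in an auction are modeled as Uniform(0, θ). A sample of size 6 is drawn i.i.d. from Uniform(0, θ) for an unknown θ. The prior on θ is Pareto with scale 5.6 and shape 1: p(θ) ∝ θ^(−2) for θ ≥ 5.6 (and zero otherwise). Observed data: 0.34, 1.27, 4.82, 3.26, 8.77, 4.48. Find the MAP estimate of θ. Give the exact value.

The Uniform(0, θ) likelihood is θ^(−n) for θ ≥ max(xᵢ), zero otherwise. Here max(xᵢ) = 8.77.
Posterior ∝ θ^(−2) · θ^(−6) = θ^(−8) on θ ≥ max(5.6, 8.77) = 8.77.
This density is strictly decreasing in θ, so the posterior mode lies at the lower boundary of the support.

θ̂_MAP = 8.77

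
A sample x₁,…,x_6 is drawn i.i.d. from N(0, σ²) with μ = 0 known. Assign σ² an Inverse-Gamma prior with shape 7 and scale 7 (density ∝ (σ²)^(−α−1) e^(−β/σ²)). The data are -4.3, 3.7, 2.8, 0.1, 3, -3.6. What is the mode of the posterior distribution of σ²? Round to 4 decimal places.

Sum of squared deviations about the known mean: SS = (-4.3−0)² + (3.7−0)² + (2.8−0)² + (0.1−0)² + (3−0)² + (-3.6−0)² = 61.99.
The Normal likelihood contributes (σ²)^(−n/2) exp(−SS/(2σ²)), so the posterior is Inverse-Gamma(α + n/2, β + SS/2) = Inverse-Gamma(10, 37.995).
The mode of Inverse-Gamma(a, b) is b/(a+1) = 37.995/11 ≈ 3.4541.

σ̂²_MAP = 3.4541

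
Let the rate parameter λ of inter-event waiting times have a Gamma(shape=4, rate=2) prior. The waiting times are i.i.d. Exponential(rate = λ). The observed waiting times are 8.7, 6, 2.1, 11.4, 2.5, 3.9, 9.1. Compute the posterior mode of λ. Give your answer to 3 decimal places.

λ̂_MAP = 0.219

The Exponential(rate=λ) likelihood is ∝ λ^n e^(−λΣtᵢ). Here n = 7 and Σtᵢ = 8.7 + 6 + 2.1 + 11.4 + 2.5 + 3.9 + 9.1 = 43.7.
Posterior ∝ λ^3e^(−2λ) · λ^7e^(−43.7λ) = λ^10e^(−45.7λ), i.e. Gamma(11, 45.7).
Mode = (a−1)/b = 10/45.7 ≈ 0.219.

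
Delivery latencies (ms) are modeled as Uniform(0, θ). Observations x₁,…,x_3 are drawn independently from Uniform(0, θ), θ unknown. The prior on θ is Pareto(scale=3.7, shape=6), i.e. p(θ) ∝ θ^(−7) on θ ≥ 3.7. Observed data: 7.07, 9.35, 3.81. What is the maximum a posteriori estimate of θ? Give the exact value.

The Uniform(0, θ) likelihood is θ^(−n) for θ ≥ max(xᵢ), zero otherwise. Here max(xᵢ) = 9.35.
Posterior ∝ θ^(−7) · θ^(−3) = θ^(−10) on θ ≥ max(3.7, 9.35) = 9.35.
This density is strictly decreasing in θ, so the posterior mode lies at the lower boundary of the support.

θ̂_MAP = 9.35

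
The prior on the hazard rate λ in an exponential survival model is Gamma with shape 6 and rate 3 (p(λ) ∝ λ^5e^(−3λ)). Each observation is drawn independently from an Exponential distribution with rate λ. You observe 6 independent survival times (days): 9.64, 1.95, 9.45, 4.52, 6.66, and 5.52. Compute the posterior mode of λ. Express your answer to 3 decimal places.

The Exponential(rate=λ) likelihood is ∝ λ^n e^(−λΣtᵢ). Here n = 6 and Σtᵢ = 9.64 + 1.95 + 9.45 + 4.52 + 6.66 + 5.52 = 37.74.
Posterior ∝ λ^5e^(−3λ) · λ^6e^(−37.74λ) = λ^11e^(−40.74λ), i.e. Gamma(12, 40.74).
Mode = (a−1)/b = 11/40.74 ≈ 0.270.

λ̂_MAP = 0.270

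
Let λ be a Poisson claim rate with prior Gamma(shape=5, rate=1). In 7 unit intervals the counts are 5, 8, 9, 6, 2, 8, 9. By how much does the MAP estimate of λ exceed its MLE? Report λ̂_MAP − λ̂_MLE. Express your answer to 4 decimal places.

MAP − MLE = -0.3393

Σxᵢ = 47. Posterior is Gamma(52, 8); MAP = (52−1)/8 = 51/8 ≈ 6.37500.
MLE = x̄ = 47/7 ≈ 6.71429.
Difference = 51/8 − 47/7 = -19/56 ≈ -0.3393.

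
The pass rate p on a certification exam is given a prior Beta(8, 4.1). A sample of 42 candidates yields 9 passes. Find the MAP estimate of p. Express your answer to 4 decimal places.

p̂_MAP = 0.3071

Prior: Beta(8, 4.1).
Data: 9 successes in 42 trials. The binomial likelihood contributes p^9(1−p)^33, so the posterior is Beta(8+9, 4.1+33) = Beta(17, 37.1).
For Beta(a, b) with a, b > 1 the mode is (a−1)/(a+b−2) = 16/52.1 ≈ 0.3071.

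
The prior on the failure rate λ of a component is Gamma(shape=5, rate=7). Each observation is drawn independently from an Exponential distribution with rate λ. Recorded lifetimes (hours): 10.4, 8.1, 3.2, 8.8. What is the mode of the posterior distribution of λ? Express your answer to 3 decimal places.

The Exponential(rate=λ) likelihood is ∝ λ^n e^(−λΣtᵢ). Here n = 4 and Σtᵢ = 10.4 + 8.1 + 3.2 + 8.8 = 30.5.
Posterior ∝ λ^4e^(−7λ) · λ^4e^(−30.5λ) = λ^8e^(−37.5λ), i.e. Gamma(9, 37.5).
Mode = (a−1)/b = 8/37.5 ≈ 0.213.

λ̂_MAP = 0.213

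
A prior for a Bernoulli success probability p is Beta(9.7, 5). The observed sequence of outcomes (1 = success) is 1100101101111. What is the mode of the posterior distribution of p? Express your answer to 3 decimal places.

p̂_MAP = 0.689

Prior: Beta(9.7, 5).
Data: 9 successes in 13 trials (from the sequence). The binomial likelihood contributes p^9(1−p)^4, so the posterior is Beta(9.7+9, 5+4) = Beta(18.7, 9).
For Beta(a, b) with a, b > 1 the mode is (a−1)/(a+b−2) = 17.7/25.7 ≈ 0.689.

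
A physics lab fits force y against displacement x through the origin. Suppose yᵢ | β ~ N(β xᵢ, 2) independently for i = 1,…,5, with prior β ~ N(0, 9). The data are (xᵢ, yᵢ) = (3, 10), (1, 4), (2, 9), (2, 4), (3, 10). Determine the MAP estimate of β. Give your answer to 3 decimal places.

log p(β | y) = −Σ(yᵢ − βxᵢ)²/(2·2) − β²/(2·9) + const.
Setting the derivative to zero: Σxᵢ(yᵢ − βxᵢ)/2 − β/9 = 0, so β = Σxᵢyᵢ / (Σxᵢ² + σ²/τ²).
Σxᵢyᵢ = 3·10 + 1·4 + 2·9 + 2·4 + 3·10 = 90; Σxᵢ² = 27; σ²/τ² = 2/9.
β̂_MAP = 90 / (27 + 2/9) = 90/(245/9) = 162/49 ≈ 3.306.

β̂_MAP = 3.306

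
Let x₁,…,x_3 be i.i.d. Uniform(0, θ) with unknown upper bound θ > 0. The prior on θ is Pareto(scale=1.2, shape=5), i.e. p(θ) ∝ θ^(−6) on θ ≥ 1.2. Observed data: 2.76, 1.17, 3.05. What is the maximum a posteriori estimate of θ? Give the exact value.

The Uniform(0, θ) likelihood is θ^(−n) for θ ≥ max(xᵢ), zero otherwise. Here max(xᵢ) = 3.05.
Posterior ∝ θ^(−6) · θ^(−3) = θ^(−9) on θ ≥ max(1.2, 3.05) = 3.05.
This density is strictly decreasing in θ, so the posterior mode lies at the lower boundary of the support.

θ̂_MAP = 3.05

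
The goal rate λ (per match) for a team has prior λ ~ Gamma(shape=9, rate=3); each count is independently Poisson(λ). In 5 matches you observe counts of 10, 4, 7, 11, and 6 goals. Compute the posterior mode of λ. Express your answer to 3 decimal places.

λ̂_MAP = 5.750

Σxᵢ = 10+4+7+11+6 = 38, with n = 5.
Posterior ∝ λ^8e^(−3λ) · λ^38e^(−5λ) = λ^46e^(−8λ), i.e. Gamma(shape=47, rate=8).
The mode of a Gamma(a, b) with a ≥ 1 (shape–rate) is (a−1)/b = 46/8 ≈ 5.750.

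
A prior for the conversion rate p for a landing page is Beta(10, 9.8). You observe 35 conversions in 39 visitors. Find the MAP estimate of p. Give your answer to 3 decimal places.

Prior: Beta(10, 9.8).
Data: 35 successes in 39 trials. The binomial likelihood contributes p^35(1−p)^4, so the posterior is Beta(10+35, 9.8+4) = Beta(45, 13.8).
For Beta(a, b) with a, b > 1 the mode is (a−1)/(a+b−2) = 44/56.8 ≈ 0.775.

p̂_MAP = 0.775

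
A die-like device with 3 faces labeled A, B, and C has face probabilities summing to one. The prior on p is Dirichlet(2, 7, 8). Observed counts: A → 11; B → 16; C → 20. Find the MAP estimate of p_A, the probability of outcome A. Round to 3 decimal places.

The posterior is Dirichlet(αᵢ + nᵢ) = Dirichlet(13, 23, 28).
For a Dirichlet(a₁,…,a_K) with all aᵢ > 1, the mode has j-th component (aⱼ − 1)/(Σaᵢ − K).
Here Σaᵢ = 64 and K = 3, so p_A = (13 − 1)/(64 − 3) = 12/61 ≈ 0.197.

MAP estimate of p_A = 0.197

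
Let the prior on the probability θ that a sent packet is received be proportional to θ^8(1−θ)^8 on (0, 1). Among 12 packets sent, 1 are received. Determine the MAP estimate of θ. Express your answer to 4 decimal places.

θ̂_MAP = 0.3214

The prior density ∝ θ^8(1−θ)^8 is the kernel of Beta(9, 9).
Data: 1 success in 12 trials. The binomial likelihood contributes θ(1−θ)^11, so the posterior is Beta(9+1, 9+11) = Beta(10, 20).
For Beta(a, b) with a, b > 1 the mode is (a−1)/(a+b−2) = 9/28 ≈ 0.3214.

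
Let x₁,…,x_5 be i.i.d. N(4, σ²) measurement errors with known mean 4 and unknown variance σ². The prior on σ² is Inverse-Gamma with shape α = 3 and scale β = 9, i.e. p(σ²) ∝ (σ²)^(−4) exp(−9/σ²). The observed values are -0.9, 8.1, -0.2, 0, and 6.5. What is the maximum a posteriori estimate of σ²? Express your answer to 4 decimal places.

σ̂²_MAP = 7.5931

Sum of squared deviations about the known mean: SS = (-0.9−4)² + (8.1−4)² + (-0.2−4)² + (0−4)² + (6.5−4)² = 80.71.
The Normal likelihood contributes (σ²)^(−n/2) exp(−SS/(2σ²)), so the posterior is Inverse-Gamma(α + n/2, β + SS/2) = Inverse-Gamma(5.5, 49.355).
The mode of Inverse-Gamma(a, b) is b/(a+1) = 49.355/6.5 ≈ 7.5931.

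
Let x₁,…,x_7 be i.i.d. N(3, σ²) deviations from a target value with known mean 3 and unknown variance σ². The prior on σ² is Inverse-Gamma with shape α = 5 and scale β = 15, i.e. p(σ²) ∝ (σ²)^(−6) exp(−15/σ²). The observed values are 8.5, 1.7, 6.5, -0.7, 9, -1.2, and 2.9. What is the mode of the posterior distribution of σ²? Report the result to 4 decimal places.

σ̂²_MAP = 7.4489

Sum of squared deviations about the known mean: SS = (8.5−3)² + (1.7−3)² + (6.5−3)² + (-0.7−3)² + (9−3)² + (-1.2−3)² + (2.9−3)² = 111.53.
The Normal likelihood contributes (σ²)^(−n/2) exp(−SS/(2σ²)), so the posterior is Inverse-Gamma(α + n/2, β + SS/2) = Inverse-Gamma(8.5, 70.765).
The mode of Inverse-Gamma(a, b) is b/(a+1) = 70.765/9.5 ≈ 7.4489.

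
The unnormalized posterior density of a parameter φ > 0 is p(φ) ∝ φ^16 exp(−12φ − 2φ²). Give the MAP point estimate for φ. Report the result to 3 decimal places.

φ̂_MAP = 1.000

ℓ'(φ) = 16/φ − 12 − 4φ. Setting this to zero and multiplying by φ: 4φ² + 12φ − 16 = 0.
φ = (−12 + √(12² + 4·4·16)) / (2·4) = (−12 + √400) / 8 = (−12 + 20)/8 = 1.
ℓ''(φ) = −16/φ² − 4 < 0, confirming a maximum.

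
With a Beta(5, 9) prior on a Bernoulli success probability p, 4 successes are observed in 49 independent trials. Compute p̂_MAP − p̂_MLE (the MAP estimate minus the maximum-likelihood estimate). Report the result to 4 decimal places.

Posterior is Beta(9, 54); MAP = (9−1)/(63−2) = 8/61 ≈ 0.13115.
MLE ignores the prior: p̂_MLE = k/n = 4/49 ≈ 0.08163.
Difference = 8/61 − 4/49 = 148/2989 ≈ 0.0495.

MAP − MLE = 0.0495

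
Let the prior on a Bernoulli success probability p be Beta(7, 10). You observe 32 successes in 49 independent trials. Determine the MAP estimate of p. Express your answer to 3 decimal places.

p̂_MAP = 0.594

Prior: Beta(7, 10).
Data: 32 successes in 49 trials. The binomial likelihood contributes p^32(1−p)^17, so the posterior is Beta(7+32, 10+17) = Beta(39, 27).
For Beta(a, b) with a, b > 1 the mode is (a−1)/(a+b−2) = 38/64 ≈ 0.594.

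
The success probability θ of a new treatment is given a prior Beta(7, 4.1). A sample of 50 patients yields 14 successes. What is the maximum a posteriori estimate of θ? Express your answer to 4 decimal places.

θ̂_MAP = 0.3384

Prior: Beta(7, 4.1).
Data: 14 successes in 50 trials. The binomial likelihood contributes θ^14(1−θ)^36, so the posterior is Beta(7+14, 4.1+36) = Beta(21, 40.1).
For Beta(a, b) with a, b > 1 the mode is (a−1)/(a+b−2) = 20/59.1 ≈ 0.3384.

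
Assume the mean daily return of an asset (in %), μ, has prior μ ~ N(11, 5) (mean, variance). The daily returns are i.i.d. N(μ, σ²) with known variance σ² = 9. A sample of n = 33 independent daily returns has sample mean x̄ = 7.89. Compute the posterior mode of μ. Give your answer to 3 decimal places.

n = 33, x̄ = 7.89.
For a Normal prior and Normal likelihood with known variance, the posterior is Normal; its mode equals its mean, the precision-weighted average.
Prior precision 1/σ₀² = 1/5 = 0.2; data precision n/σ² = 33/9 = 11/3.
μ̂ = (0.2·11 + (11/3)·7.89) / (0.2 + 11/3) = 31.13/(58/15) = 9339/1160 ≈ 8.051.

μ̂_MAP = 8.051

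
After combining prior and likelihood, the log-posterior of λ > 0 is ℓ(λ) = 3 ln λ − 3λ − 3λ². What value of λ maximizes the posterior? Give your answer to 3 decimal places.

ℓ'(λ) = 3/λ − 3 − 6λ. Setting this to zero and multiplying by λ: 6λ² + 3λ − 3 = 0.
λ = (−3 + √(3² + 4·6·3)) / (2·6) = (−3 + √81) / 12 = (−3 + 9)/12 = 1/2.
ℓ''(λ) = −3/λ² − 6 < 0, confirming a maximum.

λ̂_MAP = 0.500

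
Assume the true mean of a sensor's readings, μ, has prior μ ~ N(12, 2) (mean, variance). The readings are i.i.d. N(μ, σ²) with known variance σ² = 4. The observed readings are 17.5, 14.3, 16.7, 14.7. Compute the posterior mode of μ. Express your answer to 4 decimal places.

μ̂_MAP = 14.5333

n = 4; x̄ = (17.5 + 14.3 + 16.7 + 14.7)/4 = 63.2/4 = 15.8.
For a Normal prior and Normal likelihood with known variance, the posterior is Normal; its mode equals its mean, the precision-weighted average.
Prior precision 1/σ₀² = 1/2 = 0.5; data precision n/σ² = 4/4 = 1.
μ̂ = (0.5·12 + 1·15.8) / (0.5 + 1) = 21.8/1.5 = 218/15 ≈ 14.5333.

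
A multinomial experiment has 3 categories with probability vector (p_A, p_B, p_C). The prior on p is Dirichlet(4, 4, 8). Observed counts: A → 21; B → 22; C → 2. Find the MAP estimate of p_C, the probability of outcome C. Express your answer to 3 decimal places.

The posterior is Dirichlet(αᵢ + nᵢ) = Dirichlet(25, 26, 10).
For a Dirichlet(a₁,…,a_K) with all aᵢ > 1, the mode has j-th component (aⱼ − 1)/(Σaᵢ − K).
Here Σaᵢ = 61 and K = 3, so p_C = (10 − 1)/(61 − 3) = 9/58 ≈ 0.155.

MAP estimate of p_C = 0.155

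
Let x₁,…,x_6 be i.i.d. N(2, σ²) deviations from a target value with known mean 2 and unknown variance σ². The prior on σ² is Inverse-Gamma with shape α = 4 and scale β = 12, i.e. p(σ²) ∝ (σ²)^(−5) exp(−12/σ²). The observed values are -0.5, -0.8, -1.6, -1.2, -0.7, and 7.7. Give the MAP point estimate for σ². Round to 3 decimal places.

σ̂²_MAP = 6.317

Sum of squared deviations about the known mean: SS = (-0.5−2)² + (-0.8−2)² + (-1.6−2)² + (-1.2−2)² + (-0.7−2)² + (7.7−2)² = 77.07.
The Normal likelihood contributes (σ²)^(−n/2) exp(−SS/(2σ²)), so the posterior is Inverse-Gamma(α + n/2, β + SS/2) = Inverse-Gamma(7, 50.535).
The mode of Inverse-Gamma(a, b) is b/(a+1) = 50.535/8 ≈ 6.317.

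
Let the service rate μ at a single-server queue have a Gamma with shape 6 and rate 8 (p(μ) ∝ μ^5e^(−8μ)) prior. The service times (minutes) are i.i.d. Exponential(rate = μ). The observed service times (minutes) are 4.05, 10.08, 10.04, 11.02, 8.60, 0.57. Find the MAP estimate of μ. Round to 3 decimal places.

μ̂_MAP = 0.210

The Exponential(rate=μ) likelihood is ∝ μ^n e^(−μΣtᵢ). Here n = 6 and Σtᵢ = 4.05 + 10.08 + 10.04 + 11.02 + 8.60 + 0.57 = 44.36.
Posterior ∝ μ^5e^(−8μ) · μ^6e^(−44.36μ) = μ^11e^(−52.36μ), i.e. Gamma(12, 52.36).
Mode = (a−1)/b = 11/52.36 ≈ 0.210.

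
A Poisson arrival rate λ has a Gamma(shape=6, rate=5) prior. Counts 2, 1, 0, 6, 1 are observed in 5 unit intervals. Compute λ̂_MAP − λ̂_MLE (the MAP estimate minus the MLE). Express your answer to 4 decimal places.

Σxᵢ = 10. Posterior is Gamma(16, 10); MAP = (16−1)/10 = 15/10 ≈ 1.50000.
MLE = x̄ = 10/5 ≈ 2.00000.
Difference = 15/10 − 10/5 = -1/2 ≈ -0.5000.

MAP − MLE = -0.5000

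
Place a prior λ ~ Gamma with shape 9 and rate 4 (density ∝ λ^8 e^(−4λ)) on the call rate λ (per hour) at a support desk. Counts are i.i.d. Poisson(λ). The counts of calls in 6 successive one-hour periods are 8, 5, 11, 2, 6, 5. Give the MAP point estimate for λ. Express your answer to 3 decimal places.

λ̂_MAP = 4.500

Σxᵢ = 8+5+11+2+6+5 = 37, with n = 6.
Posterior ∝ λ^8e^(−4λ) · λ^37e^(−6λ) = λ^45e^(−10λ), i.e. Gamma(shape=46, rate=10).
The mode of a Gamma(a, b) with a ≥ 1 (shape–rate) is (a−1)/b = 45/10 ≈ 4.500.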